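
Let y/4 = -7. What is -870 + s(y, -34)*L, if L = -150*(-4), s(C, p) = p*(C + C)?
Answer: 1141530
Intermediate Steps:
y = -28 (y = 4*(-7) = -28)
s(C, p) = 2*C*p (s(C, p) = p*(2*C) = 2*C*p)
L = 600
-870 + s(y, -34)*L = -870 + (2*(-28)*(-34))*600 = -870 + 1904*600 = -870 + 1142400 = 1141530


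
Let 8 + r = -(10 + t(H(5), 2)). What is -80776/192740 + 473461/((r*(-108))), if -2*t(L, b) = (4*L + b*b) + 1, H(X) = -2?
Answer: 990051727/4412070 ≈ 224.40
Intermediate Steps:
t(L, b) = -½ - 2*L - b²/2 (t(L, b) = -((4*L + b*b) + 1)/2 = -((4*L + b²) + 1)/2 = -((b² + 4*L) + 1)/2 = -(1 + b² + 4*L)/2 = -½ - 2*L - b²/2)
r = -39/2 (r = -8 - (10 + (-½ - 2*(-2) - ½*2²)) = -8 - (10 + (-½ + 4 - ½*4)) = -8 - (10 + (-½ + 4 - 2)) = -8 - (10 + 3/2) = -8 - 1*23/2 = -8 - 23/2 = -39/2 ≈ -19.500)
-80776/192740 + 473461/((r*(-108))) = -80776/192740 + 473461/((-39/2*(-108))) = -80776*1/192740 + 473461/2106 = -878/2095 + 473461*(1/2106) = -878/2095 + 473461/2106 = 990051727/4412070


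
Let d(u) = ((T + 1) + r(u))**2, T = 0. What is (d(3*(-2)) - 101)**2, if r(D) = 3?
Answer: 7225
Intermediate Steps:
d(u) = 16 (d(u) = ((0 + 1) + 3)**2 = (1 + 3)**2 = 4**2 = 16)
(d(3*(-2)) - 101)**2 = (16 - 101)**2 = (-85)**2 = 7225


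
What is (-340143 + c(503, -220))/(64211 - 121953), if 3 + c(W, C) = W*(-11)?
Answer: 345679/57742 ≈ 5.9866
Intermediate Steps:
c(W, C) = -3 - 11*W (c(W, C) = -3 + W*(-11) = -3 - 11*W)
(-340143 + c(503, -220))/(64211 - 121953) = (-340143 + (-3 - 11*503))/(64211 - 121953) = (-340143 + (-3 - 5533))/(-57742) = (-340143 - 5536)*(-1/57742) = -345679*(-1/57742) = 345679/57742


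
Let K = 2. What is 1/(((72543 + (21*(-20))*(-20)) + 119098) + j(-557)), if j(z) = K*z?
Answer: 1/198927 ≈ 5.0270e-6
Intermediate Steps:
j(z) = 2*z
1/(((72543 + (21*(-20))*(-20)) + 119098) + j(-557)) = 1/(((72543 + (21*(-20))*(-20)) + 119098) + 2*(-557)) = 1/(((72543 - 420*(-20)) + 119098) - 1114) = 1/(((72543 + 8400) + 119098) - 1114) = 1/((80943 + 119098) - 1114) = 1/(200041 - 1114) = 1/198927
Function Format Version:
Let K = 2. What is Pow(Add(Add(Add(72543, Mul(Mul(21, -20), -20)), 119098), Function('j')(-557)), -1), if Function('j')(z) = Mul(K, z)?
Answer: Rational(1, 198927) ≈ 5.0270e-6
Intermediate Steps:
Function('j')(z) = Mul(2, z)
Pow(Add(Add(Add(72543, Mul(Mul(21, -20), -20)), 119098), Function('j')(-557)), -1) = Pow(Add(Add(Add(72543, Mul(Mul(21, -20), -20)), 119098), Mul(2, -557)), -1) = Pow(Add(Add(Add(72543, Mul(-420, -20)), 119098), -1114), -1) = Pow(Add(Add(Add(72543, 8400), 119098), -1114), -1) = Pow(Add(Add(80943, 119098), -1114), -1) = Pow(Add(200041, -1114), -1) = Pow(198927, -1) = Rational(1, 198927)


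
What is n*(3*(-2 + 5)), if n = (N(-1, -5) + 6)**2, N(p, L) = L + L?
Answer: 144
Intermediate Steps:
N(p, L) = 2*L
n = 16 (n = (2*(-5) + 6)**2 = (-10 + 6)**2 = (-4)**2 = 16)
n*(3*(-2 + 5)) = 16*(3*(-2 + 5)) = 16*(3*3) = 16*9 = 144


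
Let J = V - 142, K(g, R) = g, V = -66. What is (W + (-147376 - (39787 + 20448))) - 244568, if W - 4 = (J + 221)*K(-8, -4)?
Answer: -452279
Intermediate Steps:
J = -208 (J = -66 - 142 = -208)
W = -100 (W = 4 + (-208 + 221)*(-8) = 4 + 13*(-8) = 4 - 104 = -100)
(W + (-147376 - (39787 + 20448))) - 244568 = (-100 + (-147376 - (39787 + 20448))) - 244568 = (-100 + (-147376 - 1*60235)) - 244568 = (-100 + (-147376 - 60235)) - 244568 = (-100 - 207611) - 244568 = -207711 - 244568 = -452279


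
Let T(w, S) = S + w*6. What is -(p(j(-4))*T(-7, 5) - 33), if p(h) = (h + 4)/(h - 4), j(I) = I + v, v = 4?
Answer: -4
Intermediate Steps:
T(w, S) = S + 6*w
j(I) = 4 + I (j(I) = I + 4 = 4 + I)
p(h) = (4 + h)/(-4 + h)
-(p(j(-4))*T(-7, 5) - 33) = -(((4 + (4 - 4))/(-4 + (4 - 4)))*(5 + 6*(-7)) - 33) = -(((4 + 0)/(-4 + 0))*(5 - 42) - 33) = -((4/(-4))*(-37) - 33) = -(-¼*4*(-37) - 33) = -(-1*(-37) - 33) = -(37 - 33) = -1*4 = -4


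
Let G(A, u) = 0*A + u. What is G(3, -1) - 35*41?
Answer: -1436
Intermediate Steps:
G(A, u) = u (G(A, u) = 0 + u = u)
G(3, -1) - 35*41 = -1 - 35*41 = -1 - 1435 = -1436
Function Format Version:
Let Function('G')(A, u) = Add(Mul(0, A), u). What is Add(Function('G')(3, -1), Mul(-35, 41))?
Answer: -1436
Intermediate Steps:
Function('G')(A, u) = u (Function('G')(A, u) = Add(0, u) = u)
Add(Function('G')(3, -1), Mul(-35, 41)) = Add(-1, Mul(-35, 41)) = Add(-1, -1435) = -1436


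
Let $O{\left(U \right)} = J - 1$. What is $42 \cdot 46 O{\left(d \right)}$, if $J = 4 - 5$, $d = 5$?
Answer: $-3864$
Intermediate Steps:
$J = -1$ ($J = 4 - 5 = -1$)
$O{\left(U \right)} = -2$ ($O{\left(U \right)} = -1 - 1 = -2$)
$42 \cdot 46 O{\left(d \right)} = 42 \cdot 46 \left(-2\right) = 1932 \left(-2\right) = -3864$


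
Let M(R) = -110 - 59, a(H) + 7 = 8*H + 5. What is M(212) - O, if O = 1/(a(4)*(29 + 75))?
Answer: -527281/3120 ≈ -169.00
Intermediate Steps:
a(H) = -2 + 8*H (a(H) = -7 + (8*H + 5) = -7 + (5 + 8*H) = -2 + 8*H)
M(R) = -169
O = 1/3120 (O = 1/((-2 + 8*4)*(29 + 75)) = 1/((-2 + 32)*104) = 1/(30*104) = 1/3120 ≈ 0.00032051)
M(212) - O = -169 - 1*1/3120 = -169 - 1/3120 = -527281/3120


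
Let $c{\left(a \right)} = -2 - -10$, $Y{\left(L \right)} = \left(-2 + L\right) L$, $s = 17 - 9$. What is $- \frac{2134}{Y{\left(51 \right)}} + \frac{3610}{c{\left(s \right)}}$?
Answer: $\frac{4502159}{9996} \approx 450.4$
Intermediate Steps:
$s = 8$ ($s = 17 - 9 = 8$)
$Y{\left(L \right)} = L \left(-2 + L\right)$
$c{\left(a \right)} = 8$ ($c{\left(a \right)} = -2 + 10 = 8$)
$- \frac{2134}{Y{\left(51 \right)}} + \frac{3610}{c{\left(s \right)}} = - \frac{2134}{51 \left(-2 + 51\right)} + \frac{3610}{8} = - \frac{2134}{51 \cdot 49} + 3610 \cdot \frac{1}{8} = - \frac{2134}{2499} + \frac{1805}{4} = \frac{4502159}{9996}$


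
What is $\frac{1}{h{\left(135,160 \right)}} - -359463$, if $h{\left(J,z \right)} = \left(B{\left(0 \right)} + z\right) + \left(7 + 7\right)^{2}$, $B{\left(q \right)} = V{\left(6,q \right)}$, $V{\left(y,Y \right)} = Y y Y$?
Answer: $\frac{127968829}{356} \approx 3.5946 \cdot 10^{5}$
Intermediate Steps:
$V{\left(y,Y \right)} = y Y^{2}$
$B{\left(q \right)} = 6 q^{2}$
$h{\left(J,z \right)} = 196 + z$ ($h{\left(J,z \right)} = \left(6 \cdot 0^{2} + z\right) + \left(7 + 7\right)^{2} = \left(6 \cdot 0 + z\right) + 14^{2} = \left(0 + z\right) + 196 = z + 196 = 196 + z$)
$\frac{1}{h{\left(135,160 \right)}} - -359463 = \frac{1}{196 + 160} - -359463 = \frac{1}{356} + 359463 = \frac{127968829}{356}$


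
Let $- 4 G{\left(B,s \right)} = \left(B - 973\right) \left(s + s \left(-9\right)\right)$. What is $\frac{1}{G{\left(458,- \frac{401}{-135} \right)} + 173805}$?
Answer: $\frac{27}{4610129} \approx 5.8567 \cdot 10^{-6}$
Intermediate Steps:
$G{\left(B,s \right)} = 2 s \left(-973 + B\right)$ ($G{\left(B,s \right)} = - \frac{\left(B - 973\right) \left(s + s \left(-9\right)\right)}{4} = - \frac{\left(-973 + B\right) \left(s - 9 s\right)}{4} = - \frac{\left(-973 + B\right) \left(- 8 s\right)}{4} = - \frac{\left(-8\right) s \left(-973 + B\right)}{4} = 2 s \left(-973 + B\right)$)
$\frac{1}{G{\left(458,- \frac{401}{-135} \right)} + 173805} = \frac{1}{2 \left(- \frac{401}{-135}\right) \left(-973 + 458\right) + 173805} = \frac{1}{2 \left(\left(-401\right) \left(- \frac{1}{135}\right)\right) \left(-515\right) + 173805} = \frac{1}{2 \cdot \frac{401}{135} \left(-515\right) + 173805} = \frac{1}{- \frac{82606}{27} + 173805} = \frac{1}{\frac{4610129}{27}} = \frac{27}{4610129}$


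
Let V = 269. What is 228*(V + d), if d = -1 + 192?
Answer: 104880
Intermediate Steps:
d = 191
228*(V + d) = 228*(269 + 191) = 228*460 = 104880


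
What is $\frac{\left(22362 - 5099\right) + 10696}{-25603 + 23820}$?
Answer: $- \frac{27959}{1783} \approx -15.681$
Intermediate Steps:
$\frac{\left(22362 - 5099\right) + 10696}{-25603 + 23820} = \frac{17263 + 10696}{-1783} = 27959 \left(- \frac{1}{1783}\right) = - \frac{27959}{1783}$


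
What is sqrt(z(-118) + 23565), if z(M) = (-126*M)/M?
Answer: sqrt(23439) ≈ 153.10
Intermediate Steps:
z(M) = -126
sqrt(z(-118) + 23565) = sqrt(-126 + 23565) = sqrt(23439)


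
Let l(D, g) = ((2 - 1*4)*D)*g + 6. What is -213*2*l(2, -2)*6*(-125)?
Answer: 4473000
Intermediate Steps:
l(D, g) = 6 - 2*D*g (l(D, g) = ((2 - 4)*D)*g + 6 = (-2*D)*g + 6 = -2*D*g + 6 = 6 - 2*D*g)
-213*2*l(2, -2)*6*(-125) = -213*2*(6 - 2*2*(-2))*6*(-125) = -213*2*(6 + 8)*6*(-125) = -213*2*14*6*(-125) = -5964*6*(-125) = -213*168*(-125) = -35784*(-125) = 4473000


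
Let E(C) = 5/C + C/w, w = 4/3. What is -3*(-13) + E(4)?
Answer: 173/4 ≈ 43.250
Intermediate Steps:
w = 4/3 (w = 4*(1/3) = 4/3 ≈ 1.3333)
E(C) = 5/C + 3*C/4 (E(C) = 5/C + C/(4/3) = 5/C + C*(3/4) = 5/C + 3*C/4)
-3*(-13) + E(4) = -3*(-13) + (5/4 + (3/4)*4) = 39 + (5*(1/4) + 3) = 39 + (5/4 + 3) = 39 + 17/4 = 173/4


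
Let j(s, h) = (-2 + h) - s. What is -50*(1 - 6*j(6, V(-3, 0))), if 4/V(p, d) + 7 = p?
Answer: -2570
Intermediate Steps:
V(p, d) = 4/(-7 + p)
j(s, h) = -2 + h - s
-50*(1 - 6*j(6, V(-3, 0))) = -50*(1 - 6*(-2 + 4/(-7 - 3) - 1*6)) = -50*(1 - 6*(-2 + 4/(-10) - 6)) = -50*(1 - 6*(-2 + 4*(-⅒) - 6)) = -50*(1 - 6*(-2 - ⅖ - 6)) = -50*(1 - 6*(-42/5)) = -50*(1 + 252/5) = -50*257/5 = -2570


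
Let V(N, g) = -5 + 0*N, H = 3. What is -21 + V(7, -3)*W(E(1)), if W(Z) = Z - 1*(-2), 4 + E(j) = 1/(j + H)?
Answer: -49/4 ≈ -12.250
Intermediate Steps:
E(j) = -4 + 1/(3 + j) (E(j) = -4 + 1/(j + 3) = -4 + 1/(3 + j))
W(Z) = 2 + Z (W(Z) = Z + 2 = 2 + Z)
V(N, g) = -5 (V(N, g) = -5 + 0 = -5)
-21 + V(7, -3)*W(E(1)) = -21 - 5*(2 + (-11 - 4*1)/(3 + 1)) = -21 - 5*(2 + (-11 - 4)/4) = -21 - 5*(2 + (¼)*(-15)) = -21 - 5*(2 - 15/4) = -21 - 5*(-7/4) = -21 + 35/4 = -49/4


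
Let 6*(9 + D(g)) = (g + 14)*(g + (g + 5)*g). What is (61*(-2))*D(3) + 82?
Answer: -8153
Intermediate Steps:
D(g) = -9 + (14 + g)*(g + g*(5 + g))/6 (D(g) = -9 + ((g + 14)*(g + (g + 5)*g))/6 = -9 + ((14 + g)*(g + (5 + g)*g))/6 = -9 + ((14 + g)*(g + g*(5 + g)))/6 = -9 + (14 + g)*(g + g*(5 + g))/6)
(61*(-2))*D(3) + 82 = (61*(-2))*(-9 + 14*3 + (⅙)*3³ + (10/3)*3²) + 82 = -122*(-9 + 42 + (⅙)*27 + (10/3)*9) + 82 = -122*(-9 + 42 + 9/2 + 30) + 82 = -122*135/2 + 82 = -8235 + 82 = -8153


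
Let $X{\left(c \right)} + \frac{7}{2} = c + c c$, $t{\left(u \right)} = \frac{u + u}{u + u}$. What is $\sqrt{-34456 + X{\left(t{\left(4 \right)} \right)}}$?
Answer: $\frac{i \sqrt{137830}}{2} \approx 185.63 i$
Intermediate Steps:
$t{\left(u \right)} = 1$ ($t{\left(u \right)} = \frac{2 u}{2 u} = 2 u \frac{1}{2 u} = 1$)
$X{\left(c \right)} = - \frac{7}{2} + c + c^{2}$ ($X{\left(c \right)} = - \frac{7}{2} + \left(c + c c\right) = - \frac{7}{2} + \left(c + c^{2}\right) = - \frac{7}{2} + c + c^{2}$)
$\sqrt{-34456 + X{\left(t{\left(4 \right)} \right)}} = \sqrt{-34456 + \left(- \frac{7}{2} + 1 + 1^{2}\right)} = \sqrt{-34456 + \left(- \frac{7}{2} + 1 + 1\right)} = \sqrt{-34456 - \frac{3}{2}} = \sqrt{- \frac{68915}{2}} = \frac{i \sqrt{137830}}{2}$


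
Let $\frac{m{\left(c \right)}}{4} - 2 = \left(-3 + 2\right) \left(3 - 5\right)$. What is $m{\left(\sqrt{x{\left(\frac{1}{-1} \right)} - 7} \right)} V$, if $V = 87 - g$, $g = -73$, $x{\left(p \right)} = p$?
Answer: $2560$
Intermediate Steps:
$V = 160$ ($V = 87 - -73 = 87 + 73 = 160$)
$m{\left(c \right)} = 16$ ($m{\left(c \right)} = 8 + 4 \left(-3 + 2\right) \left(3 - 5\right) = 8 + 4 \left(\left(-1\right) \left(-2\right)\right) = 8 + 4 \cdot 2 = 8 + 8 = 16$)
$m{\left(\sqrt{x{\left(\frac{1}{-1} \right)} - 7} \right)} V = 16 \cdot 160 = 2560$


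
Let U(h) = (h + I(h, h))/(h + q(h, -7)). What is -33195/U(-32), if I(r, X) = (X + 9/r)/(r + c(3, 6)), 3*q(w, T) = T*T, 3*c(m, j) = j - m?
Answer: -515894560/30711 ≈ -16798.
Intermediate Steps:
c(m, j) = -m/3 + j/3 (c(m, j) = (j - m)/3 = -m/3 + j/3)
q(w, T) = T**2/3 (q(w, T) = (T*T)/3 = T**2/3)
I(r, X) = (X + 9/r)/(1 + r) (I(r, X) = (X + 9/r)/(r + (-1/3*3 + (1/3)*6)) = (X + 9/r)/(r + (-1 + 2)) = (X + 9/r)/(r + 1) = (X + 9/r)/(1 + r))
U(h) = (h + (9 + h**2)/(h*(1 + h)))/(49/3 + h) (U(h) = (h + (9 + h*h)/(h*(1 + h)))/(h + (1/3)*(-7)**2) = (h + (9 + h**2)/(h*(1 + h)))/(h + (1/3)*49) = (h + (9 + h**2)/(h*(1 + h)))/(h + 49/3) = (h + (9 + h**2)/(h*(1 + h)))/(49/3 + h))
-33195/U(-32) = -33195*(-32*(49 + 3*(-32)**2 + 52*(-32))/(3*(9 + (-32)**3 + 2*(-32)**2))) = -33195*(-32*(49 + 3*1024 - 1664)/(3*(9 - 32768 + 2*1024))) = -33195*(-32*(49 + 3072 - 1664)/(3*(9 - 32768 + 2048))) = -33195/(3*(-1/32)*(-30711)/1457) = -33195/(3*(-1/32)*(1/1457)*(-30711)) = -33195/92133/46624 = -33195*46624/92133 = -515894560/30711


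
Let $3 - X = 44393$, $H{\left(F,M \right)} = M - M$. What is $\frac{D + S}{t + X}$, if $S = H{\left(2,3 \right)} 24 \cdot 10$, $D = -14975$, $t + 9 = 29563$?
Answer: $\frac{14975}{14836} \approx 1.0094$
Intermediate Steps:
$H{\left(F,M \right)} = 0$
$X = -44390$ ($X = 3 - 44393 = -44390$)
$t = 29554$ ($t = -9 + 29563 = 29554$)
$S = 0$ ($S = 0 \cdot 24 \cdot 10 = 0 \cdot 10 = 0$)
$\frac{D + S}{t + X} = \frac{-14975 + 0}{29554 - 44390} = - \frac{14975}{-14836} = \left(-14975\right) \left(- \frac{1}{14836}\right) = \frac{14975}{14836}$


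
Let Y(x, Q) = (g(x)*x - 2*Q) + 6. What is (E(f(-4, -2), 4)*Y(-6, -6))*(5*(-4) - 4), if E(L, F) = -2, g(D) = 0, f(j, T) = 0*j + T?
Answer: 864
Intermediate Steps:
f(j, T) = T (f(j, T) = 0 + T = T)
Y(x, Q) = 6 - 2*Q (Y(x, Q) = (0*x - 2*Q) + 6 = (0 - 2*Q) + 6 = -2*Q + 6 = 6 - 2*Q)
(E(f(-4, -2), 4)*Y(-6, -6))*(5*(-4) - 4) = (-2*(6 - 2*(-6)))*(5*(-4) - 4) = (-2*(6 + 12))*(-20 - 4) = -2*18*(-24) = -36*(-24) = 864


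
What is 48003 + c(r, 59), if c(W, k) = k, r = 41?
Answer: 48062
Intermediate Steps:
48003 + c(r, 59) = 48003 + 59 = 48062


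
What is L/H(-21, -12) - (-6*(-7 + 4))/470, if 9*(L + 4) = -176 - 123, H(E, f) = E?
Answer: 77024/44415 ≈ 1.7342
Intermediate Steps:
L = -335/9 (L = -4 + (-176 - 123)/9 = -4 + (⅑)*(-299) = -4 - 299/9 = -335/9 ≈ -37.222)
L/H(-21, -12) - (-6*(-7 + 4))/470 = -335/9/(-21) - (-6*(-7 + 4))/470 = -335/9*(-1/21) - (-6*(-3))/470 = 335/189 - 18/470 = 335/189 - 1*9/235 = 335/189 - 9/235 = 77024/44415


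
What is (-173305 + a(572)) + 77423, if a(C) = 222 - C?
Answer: -96232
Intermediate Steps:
(-173305 + a(572)) + 77423 = (-173305 + (222 - 1*572)) + 77423 = (-173305 + (222 - 572)) + 77423 = (-173305 - 350) + 77423 = -173655 + 77423 = -96232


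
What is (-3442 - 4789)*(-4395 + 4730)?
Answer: -2757385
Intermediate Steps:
(-3442 - 4789)*(-4395 + 4730) = -8231*335 = -2757385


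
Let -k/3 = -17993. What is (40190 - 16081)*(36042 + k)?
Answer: 2170316289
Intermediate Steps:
k = 53979 (k = -3*(-17993) = 53979)
(40190 - 16081)*(36042 + k) = (40190 - 16081)*(36042 + 53979) = 24109*90021 = 2170316289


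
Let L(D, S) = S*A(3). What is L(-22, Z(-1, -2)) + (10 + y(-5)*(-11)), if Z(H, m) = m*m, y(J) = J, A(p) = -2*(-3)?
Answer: 89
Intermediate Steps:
A(p) = 6
Z(H, m) = m²
L(D, S) = 6*S (L(D, S) = S*6 = 6*S)
L(-22, Z(-1, -2)) + (10 + y(-5)*(-11)) = 6*(-2)² + (10 - 5*(-11)) = 6*4 + (10 + 55) = 24 + 65 = 89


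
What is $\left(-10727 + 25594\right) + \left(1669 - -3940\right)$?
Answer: $20476$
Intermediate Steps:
$\left(-10727 + 25594\right) + \left(1669 - -3940\right) = 14867 + \left(1669 + 3940\right) = 14867 + 5609 = 20476$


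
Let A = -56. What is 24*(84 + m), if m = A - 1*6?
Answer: 528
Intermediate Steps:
m = -62 (m = -56 - 1*6 = -56 - 6 = -62)
24*(84 + m) = 24*(84 - 62) = 24*22 = 528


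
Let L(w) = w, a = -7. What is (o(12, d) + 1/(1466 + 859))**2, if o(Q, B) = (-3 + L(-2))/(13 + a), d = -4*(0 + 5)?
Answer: 1666681/2402500 ≈ 0.69373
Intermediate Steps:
d = -20 (d = -4*5 = -20)
o(Q, B) = -5/6 (o(Q, B) = (-3 - 2)/(13 - 7) = -5/6)
(o(12, d) + 1/(1466 + 859))**2 = (-5/6 + 1/(1466 + 859))**2 = (-5/6 + 1/2325)**2 = (-1291/1550)**2 = 1666681/2402500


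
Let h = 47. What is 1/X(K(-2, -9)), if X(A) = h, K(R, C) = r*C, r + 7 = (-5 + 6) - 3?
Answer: 1/47 ≈ 0.021277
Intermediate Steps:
r = -9 (r = -7 + ((-5 + 6) - 3) = -7 + (1 - 3) = -7 - 2 = -9)
K(R, C) = -9*C
X(A) = 47
1/X(K(-2, -9)) = 1/47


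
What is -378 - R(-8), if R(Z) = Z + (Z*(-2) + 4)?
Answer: -390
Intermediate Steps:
R(Z) = 4 - Z (R(Z) = Z + (-2*Z + 4) = Z + (4 - 2*Z) = 4 - Z)
-378 - R(-8) = -378 - (4 - 1*(-8)) = -378 - (4 + 8) = -378 - 1*12 = -378 - 12 = -390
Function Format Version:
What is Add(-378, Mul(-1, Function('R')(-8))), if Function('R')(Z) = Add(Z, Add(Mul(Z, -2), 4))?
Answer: -390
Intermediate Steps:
Function('R')(Z) = Add(4, Mul(-1, Z)) (Function('R')(Z) = Add(Z, Add(Mul(-2, Z), 4)) = Add(Z, Add(4, Mul(-2, Z))) = Add(4, Mul(-1, Z)))
Add(-378, Mul(-1, Function('R')(-8))) = Add(-378, Mul(-1, Add(4, Mul(-1, -8)))) = Add(-378, Mul(-1, Add(4, 8))) = Add(-378, Mul(-1, 12)) = Add(-378, -12) = -390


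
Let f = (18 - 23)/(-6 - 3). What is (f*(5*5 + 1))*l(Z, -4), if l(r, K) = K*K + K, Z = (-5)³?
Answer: 520/3 ≈ 173.33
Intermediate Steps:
Z = -125
l(r, K) = K + K² (l(r, K) = K² + K = K + K²)
f = 5/9 (f = -5/(-9) = -5*(-⅑) = 5/9 ≈ 0.55556)
(f*(5*5 + 1))*l(Z, -4) = (5*(5*5 + 1)/9)*(-4*(1 - 4)) = (5*(25 + 1)/9)*(-4*(-3)) = ((5/9)*26)*12 = (130/9)*12 = 520/3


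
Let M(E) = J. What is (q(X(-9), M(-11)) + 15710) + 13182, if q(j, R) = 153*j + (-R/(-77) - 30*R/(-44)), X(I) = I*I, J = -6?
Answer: 3178624/77 ≈ 41281.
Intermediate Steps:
M(E) = -6
X(I) = I²
q(j, R) = 153*j + 107*R/154 (q(j, R) = 153*j + (-R*(-1/77) - 30*R*(-1/44)) = 153*j + (R/77 + 15*R/22) = 153*j + 107*R/154)
(q(X(-9), M(-11)) + 15710) + 13182 = ((153*(-9)² + (107/154)*(-6)) + 15710) + 13182 = ((153*81 - 321/77) + 15710) + 13182 = ((12393 - 321/77) + 15710) + 13182 = (953940/77 + 15710) + 13182 = 2163610/77 + 13182 = 3178624/77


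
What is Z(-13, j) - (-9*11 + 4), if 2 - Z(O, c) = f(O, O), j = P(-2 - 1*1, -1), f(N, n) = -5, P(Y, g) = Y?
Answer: 102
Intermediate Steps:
j = -3 (j = -2 - 1*1 = -2 - 1 = -3)
Z(O, c) = 7 (Z(O, c) = 2 - 1*(-5) = 2 + 5 = 7)
Z(-13, j) - (-9*11 + 4) = 7 - (-9*11 + 4) = 7 - (-99 + 4) = 7 - 1*(-95) = 7 + 95 = 102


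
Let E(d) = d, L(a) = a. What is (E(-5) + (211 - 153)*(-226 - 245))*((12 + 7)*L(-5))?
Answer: 2595685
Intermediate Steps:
(E(-5) + (211 - 153)*(-226 - 245))*((12 + 7)*L(-5)) = (-5 + (211 - 153)*(-226 - 245))*((12 + 7)*(-5)) = (-5 + 58*(-471))*(19*(-5)) = (-5 - 27318)*(-95) = -27323*(-95) = 2595685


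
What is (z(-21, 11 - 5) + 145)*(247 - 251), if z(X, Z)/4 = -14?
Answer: -356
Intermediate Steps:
z(X, Z) = -56 (z(X, Z) = 4*(-14) = -56)
(z(-21, 11 - 5) + 145)*(247 - 251) = (-56 + 145)*(247 - 251) = 89*(-4) = -356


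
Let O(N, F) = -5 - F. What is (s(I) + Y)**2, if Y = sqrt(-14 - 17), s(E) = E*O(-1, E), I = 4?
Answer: (36 - I*sqrt(31))**2 ≈ 1265.0 - 400.88*I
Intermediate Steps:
s(E) = E*(-5 - E)
Y = I*sqrt(31) (Y = sqrt(-31) = I*sqrt(31) ≈ 5.5678*I)
(s(I) + Y)**2 = (-1*4*(5 + 4) + I*sqrt(31))**2 = (-1*4*9 + I*sqrt(31))**2 = (-36 + I*sqrt(31))**2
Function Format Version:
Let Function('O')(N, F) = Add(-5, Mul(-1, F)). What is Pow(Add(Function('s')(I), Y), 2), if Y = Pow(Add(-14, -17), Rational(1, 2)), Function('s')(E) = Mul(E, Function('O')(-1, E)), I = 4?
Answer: Pow(Add(36, Mul(-1, I, Pow(31, Rational(1, 2)))), 2) ≈ Add(1265.0, Mul(-400.88, I))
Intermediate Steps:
Function('s')(E) = Mul(E, Add(-5, Mul(-1, E)))
Y = Mul(I, Pow(31, Rational(1, 2))) (Y = Pow(-31, Rational(1, 2)) = Mul(I, Pow(31, Rational(1, 2))) ≈ Mul(5.5678, I))
Pow(Add(Function('s')(I), Y), 2) = Pow(Add(Mul(-1, 4, Add(5, 4)), Mul(I, Pow(31, Rational(1, 2)))), 2) = Pow(Add(Mul(-1, 4, 9), Mul(I, Pow(31, Rational(1, 2)))), 2) = Pow(Add(-36, Mul(I, Pow(31, Rational(1, 2)))), 2)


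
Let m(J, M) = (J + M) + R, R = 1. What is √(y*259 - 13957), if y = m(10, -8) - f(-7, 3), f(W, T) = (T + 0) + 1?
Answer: 2*I*√3554 ≈ 119.23*I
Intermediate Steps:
m(J, M) = 1 + J + M (m(J, M) = (J + M) + 1 = 1 + J + M)
f(W, T) = 1 + T (f(W, T) = T + 1 = 1 + T)
y = -1 (y = (1 + 10 - 8) - (1 + 3) = 3 - 1*4 = 3 - 4 = -1)
√(y*259 - 13957) = √(-1*259 - 13957) = √(-259 - 13957) = √(-14216) = 2*I*√3554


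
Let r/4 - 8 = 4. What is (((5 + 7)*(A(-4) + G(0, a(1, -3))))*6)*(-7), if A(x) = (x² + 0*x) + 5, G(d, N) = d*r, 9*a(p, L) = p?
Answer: -10584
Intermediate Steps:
r = 48 (r = 32 + 4*4 = 32 + 16 = 48)
a(p, L) = p/9
G(d, N) = 48*d (G(d, N) = d*48 = 48*d)
A(x) = 5 + x² (A(x) = (x² + 0) + 5 = x² + 5 = 5 + x²)
(((5 + 7)*(A(-4) + G(0, a(1, -3))))*6)*(-7) = (((5 + 7)*((5 + (-4)²) + 48*0))*6)*(-7) = ((12*((5 + 16) + 0))*6)*(-7) = ((12*(21 + 0))*6)*(-7) = ((12*21)*6)*(-7) = (252*6)*(-7) = 1512*(-7) = -10584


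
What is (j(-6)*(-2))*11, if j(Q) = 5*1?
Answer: -110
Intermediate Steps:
j(Q) = 5
(j(-6)*(-2))*11 = (5*(-2))*11 = -10*11 = -110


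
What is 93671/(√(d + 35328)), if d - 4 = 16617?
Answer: 93671*√51949/51949 ≈ 410.98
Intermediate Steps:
d = 16621 (d = 4 + 16617 = 16621)
93671/(√(d + 35328)) = 93671/(√(16621 + 35328)) = 93671/(√51949) = 93671*(√51949/51949) = 93671*√51949/51949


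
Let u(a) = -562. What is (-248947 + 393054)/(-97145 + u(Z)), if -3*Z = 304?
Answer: -144107/97707 ≈ -1.4749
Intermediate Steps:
Z = -304/3 (Z = -⅓*304 = -304/3 ≈ -101.33)
(-248947 + 393054)/(-97145 + u(Z)) = (-248947 + 393054)/(-97145 - 562) = 144107/(-97707) = 144107*(-1/97707) = -144107/97707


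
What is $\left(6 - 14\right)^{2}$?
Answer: $64$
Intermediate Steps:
$\left(6 - 14\right)^{2} = \left(-8\right)^{2} = 64$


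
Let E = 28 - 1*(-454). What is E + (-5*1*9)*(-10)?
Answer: 932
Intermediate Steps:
E = 482 (E = 28 + 454 = 482)
E + (-5*1*9)*(-10) = 482 + (-5*1*9)*(-10) = 482 - 5*9*(-10) = 482 - 45*(-10) = 482 + 450 = 932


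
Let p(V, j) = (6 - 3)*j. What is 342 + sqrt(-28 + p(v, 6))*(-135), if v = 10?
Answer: 342 - 135*I*sqrt(10) ≈ 342.0 - 426.91*I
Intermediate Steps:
p(V, j) = 3*j
342 + sqrt(-28 + p(v, 6))*(-135) = 342 + sqrt(-28 + 3*6)*(-135) = 342 + sqrt(-28 + 18)*(-135) = 342 + sqrt(-10)*(-135) = 342 + (I*sqrt(10))*(-135) = 342 - 135*I*sqrt(10)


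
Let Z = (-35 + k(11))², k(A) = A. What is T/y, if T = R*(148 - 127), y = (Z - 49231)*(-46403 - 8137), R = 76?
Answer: 133/221136975 ≈ 6.0144e-7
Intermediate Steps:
Z = 576 (Z = (-35 + 11)² = (-24)² = 576)
y = 2653643700 (y = (576 - 49231)*(-46403 - 8137) = -48655*(-54540) = 2653643700)
T = 1596 (T = 76*(148 - 127) = 76*21 = 1596)
T/y = 1596/2653643700 = 1596*(1/2653643700) = 133/221136975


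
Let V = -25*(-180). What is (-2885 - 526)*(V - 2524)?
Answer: -6740136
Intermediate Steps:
V = 4500
(-2885 - 526)*(V - 2524) = (-2885 - 526)*(4500 - 2524) = -3411*1976 = -6740136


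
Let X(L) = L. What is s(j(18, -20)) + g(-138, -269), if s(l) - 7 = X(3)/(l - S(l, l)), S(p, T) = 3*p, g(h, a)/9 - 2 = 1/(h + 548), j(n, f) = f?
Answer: 41159/1640 ≈ 25.097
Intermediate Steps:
g(h, a) = 18 + 9/(548 + h) (g(h, a) = 18 + 9/(h + 548) = 18 + 9/(548 + h))
s(l) = 7 - 3/(2*l) (s(l) = 7 + 3/(l - 3*l) = 7 + 3/((-2*l)) = 7 + 3*(-1/(2*l)) = 7 - 3/(2*l))
s(j(18, -20)) + g(-138, -269) = (7 - 3/2/(-20)) + 9*(1097 + 2*(-138))/(548 - 138) = (7 - 3/2*(-1/20)) + 9*(1097 - 276)/410 = (7 + 3/40) + 9*(1/410)*821 = 283/40 + 7389/410 = 41159/1640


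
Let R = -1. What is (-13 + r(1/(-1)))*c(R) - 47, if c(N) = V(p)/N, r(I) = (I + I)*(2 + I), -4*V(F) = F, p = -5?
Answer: -113/4 ≈ -28.250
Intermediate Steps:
V(F) = -F/4
r(I) = 2*I*(2 + I) (r(I) = (2*I)*(2 + I) = 2*I*(2 + I))
c(N) = 5/(4*N) (c(N) = (-¼*(-5))/N = 5/(4*N))
(-13 + r(1/(-1)))*c(R) - 47 = (-13 + 2*(2 + 1/(-1))/(-1))*((5/4)/(-1)) - 47 = (-13 + 2*(-1)*(2 - 1))*((5/4)*(-1)) - 47 = (-13 + 2*(-1)*1)*(-5/4) - 47 = (-13 - 2)*(-5/4) - 47 = -15*(-5/4) - 47 = 75/4 - 47 = -113/4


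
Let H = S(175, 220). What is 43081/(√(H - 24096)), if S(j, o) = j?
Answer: -43081*I*√23921/23921 ≈ -278.55*I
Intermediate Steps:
H = 175
43081/(√(H - 24096)) = 43081/(√(175 - 24096)) = 43081/(√(-23921)) = 43081/((I*√23921)) = 43081*(-I*√23921/23921) = -43081*I*√23921/23921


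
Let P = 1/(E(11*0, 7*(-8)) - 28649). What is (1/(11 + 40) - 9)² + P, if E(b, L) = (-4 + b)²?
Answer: 6006170011/74474433 ≈ 80.647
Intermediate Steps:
P = -1/28633 (P = 1/((-4 + 11*0)² - 28649) = 1/((-4 + 0)² - 28649) = 1/((-4)² - 28649) = 1/(16 - 28649) = 1/(-28633) = -1/28633 ≈ -3.4925e-5)
(1/(11 + 40) - 9)² + P = (1/(11 + 40) - 9)² - 1/28633 = (1/51 - 9)² - 1/28633 = (-458/51)² - 1/28633 = 209764/2601 - 1/28633 = 6006170011/74474433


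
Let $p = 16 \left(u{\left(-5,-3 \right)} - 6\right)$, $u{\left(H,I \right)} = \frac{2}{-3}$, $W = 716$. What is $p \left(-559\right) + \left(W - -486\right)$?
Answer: $\frac{182486}{3} \approx 60829.0$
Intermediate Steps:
$u{\left(H,I \right)} = - \frac{2}{3}$ ($u{\left(H,I \right)} = 2 \left(- \frac{1}{3}\right) = - \frac{2}{3}$)
$p = - \frac{320}{3}$ ($p = 16 \left(- \frac{2}{3} - 6\right) = 16 \left(- \frac{20}{3}\right) = - \frac{320}{3} \approx -106.67$)
$p \left(-559\right) + \left(W - -486\right) = \left(- \frac{320}{3}\right) \left(-559\right) + \left(716 - -486\right) = \frac{178880}{3} + \left(716 + 486\right) = \frac{178880}{3} + 1202 = \frac{182486}{3}$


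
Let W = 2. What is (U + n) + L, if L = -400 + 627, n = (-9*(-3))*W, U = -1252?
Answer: -971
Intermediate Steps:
n = 54 (n = -9*(-3)*2 = 27*2 = 54)
L = 227
(U + n) + L = (-1252 + 54) + 227 = -1198 + 227 = -971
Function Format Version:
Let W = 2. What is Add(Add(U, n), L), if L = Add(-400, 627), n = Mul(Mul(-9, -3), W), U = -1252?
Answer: -971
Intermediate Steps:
n = 54 (n = Mul(Mul(-9, -3), 2) = Mul(27, 2) = 54)
L = 227
Add(Add(U, n), L) = Add(Add(-1252, 54), 227) = Add(-1198, 227) = -971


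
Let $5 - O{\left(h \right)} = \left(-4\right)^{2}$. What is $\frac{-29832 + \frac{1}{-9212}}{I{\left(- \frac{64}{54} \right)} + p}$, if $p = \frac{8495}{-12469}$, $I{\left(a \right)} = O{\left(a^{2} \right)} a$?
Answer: $- \frac{92519161971255}{38319368276} \approx -2414.4$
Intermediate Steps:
$O{\left(h \right)} = -11$ ($O{\left(h \right)} = 5 - \left(-4\right)^{2} = 5 - 16 = -11$)
$I{\left(a \right)} = - 11 a$
$p = - \frac{8495}{12469}$ ($p = 8495 \left(- \frac{1}{12469}\right) = - \frac{8495}{12469} \approx -0.68129$)
$\frac{-29832 + \frac{1}{-9212}}{I{\left(- \frac{64}{54} \right)} + p} = \frac{-29832 + \frac{1}{-9212}}{- 11 \left(- \frac{64}{54}\right) - \frac{8495}{12469}} = \frac{-29832 - \frac{1}{9212}}{- 11 \left(\left(-64\right) \frac{1}{54}\right) - \frac{8495}{12469}} = - \frac{274812385}{9212 \left(\left(-11\right) \left(- \frac{32}{27}\right) - \frac{8495}{12469}\right)} = - \frac{274812385}{9212 \left(\frac{352}{27} - \frac{8495}{12469}\right)} = - \frac{274812385}{9212 \cdot \frac{4159723}{336663}} = \left(- \frac{274812385}{9212}\right) \frac{336663}{4159723} = - \frac{92519161971255}{38319368276}$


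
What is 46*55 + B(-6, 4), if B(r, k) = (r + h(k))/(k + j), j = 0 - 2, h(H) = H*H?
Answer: 2535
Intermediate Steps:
h(H) = H²
j = -2
B(r, k) = (r + k²)/(-2 + k) (B(r, k) = (r + k²)/(k - 2) = (r + k²)/(-2 + k))
46*55 + B(-6, 4) = 46*55 + (-6 + 4²)/(-2 + 4) = 2530 + (-6 + 16)/2 = 2530 + (½)*10 = 2530 + 5 = 2535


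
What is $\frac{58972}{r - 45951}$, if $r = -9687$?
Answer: $- \frac{29486}{27819} \approx -1.0599$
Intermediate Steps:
$\frac{58972}{r - 45951} = \frac{58972}{-9687 - 45951} = \frac{58972}{-55638} = 58972 \left(- \frac{1}{55638}\right) = - \frac{29486}{27819}$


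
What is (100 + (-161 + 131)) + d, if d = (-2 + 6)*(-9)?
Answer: 34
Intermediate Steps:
d = -36 (d = 4*(-9) = -36)
(100 + (-161 + 131)) + d = (100 + (-161 + 131)) - 36 = (100 - 30) - 36 = 70 - 36 = 34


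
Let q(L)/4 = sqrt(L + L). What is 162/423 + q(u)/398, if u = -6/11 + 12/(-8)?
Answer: 18/47 + 6*I*sqrt(55)/2189 ≈ 0.38298 + 0.020328*I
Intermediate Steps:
u = -45/22 (u = -6*1/11 + 12*(-1/8) = -6/11 - 3/2 = -45/22 ≈ -2.0455)
q(L) = 4*sqrt(2)*sqrt(L) (q(L) = 4*sqrt(L + L) = 4*sqrt(2*L) = 4*(sqrt(2)*sqrt(L)) = 4*sqrt(2)*sqrt(L))
162/423 + q(u)/398 = 162/423 + (4*sqrt(2)*sqrt(-45/22))/398 = 162*(1/423) + (4*sqrt(2)*(3*I*sqrt(110)/22))*(1/398) = 18/47 + (12*I*sqrt(55)/11)*(1/398) = 18/47 + 6*I*sqrt(55)/2189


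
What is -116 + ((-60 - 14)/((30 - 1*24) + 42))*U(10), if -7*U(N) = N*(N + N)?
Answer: -1511/21 ≈ -71.952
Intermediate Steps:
U(N) = -2*N**2/7 (U(N) = -N*(N + N)/7 = -N*2*N/7 = -2*N**2/7)
-116 + ((-60 - 14)/((30 - 1*24) + 42))*U(10) = -116 + ((-60 - 14)/((30 - 1*24) + 42))*(-2/7*10**2) = -116 + (-74/((30 - 24) + 42))*(-2/7*100) = -116 - 74/(6 + 42)*(-200/7) = -116 - 74/48*(-200/7) = -116 - 74*1/48*(-200/7) = -116 - 37/24*(-200/7) = -116 + 925/21 = -1511/21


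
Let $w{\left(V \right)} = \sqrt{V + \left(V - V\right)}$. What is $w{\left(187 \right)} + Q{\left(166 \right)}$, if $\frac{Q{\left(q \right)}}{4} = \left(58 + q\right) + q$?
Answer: $1560 + \sqrt{187} \approx 1573.7$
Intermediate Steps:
$w{\left(V \right)} = \sqrt{V}$ ($w{\left(V \right)} = \sqrt{V + 0} = \sqrt{V}$)
$Q{\left(q \right)} = 232 + 8 q$ ($Q{\left(q \right)} = 4 \left(\left(58 + q\right) + q\right) = 4 \left(58 + 2 q\right) = 232 + 8 q$)
$w{\left(187 \right)} + Q{\left(166 \right)} = \sqrt{187} + \left(232 + 8 \cdot 166\right) = \sqrt{187} + \left(232 + 1328\right) = \sqrt{187} + 1560 = 1560 + \sqrt{187}$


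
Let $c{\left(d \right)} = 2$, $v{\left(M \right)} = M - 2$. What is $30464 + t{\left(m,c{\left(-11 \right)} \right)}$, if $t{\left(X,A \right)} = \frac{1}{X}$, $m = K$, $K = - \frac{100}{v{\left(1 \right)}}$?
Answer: $\frac{3046401}{100} \approx 30464.0$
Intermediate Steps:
$v{\left(M \right)} = -2 + M$
$K = 100$ ($K = - \frac{100}{-2 + 1} = - \frac{100}{-1} = \left(-100\right) \left(-1\right) = 100$)
$m = 100$
$30464 + t{\left(m,c{\left(-11 \right)} \right)} = 30464 + \frac{1}{100} = \frac{3046401}{100}$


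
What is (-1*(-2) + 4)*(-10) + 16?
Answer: -44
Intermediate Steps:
(-1*(-2) + 4)*(-10) + 16 = (2 + 4)*(-10) + 16 = 6*(-10) + 16 = -60 + 16 = -44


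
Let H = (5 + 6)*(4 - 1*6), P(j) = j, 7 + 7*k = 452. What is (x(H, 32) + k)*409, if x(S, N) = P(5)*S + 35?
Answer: -32720/7 ≈ -4674.3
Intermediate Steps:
k = 445/7 (k = -1 + (⅐)*452 = -1 + 452/7 = 445/7 ≈ 63.571)
H = -22 (H = 11*(4 - 6) = 11*(-2) = -22)
x(S, N) = 35 + 5*S (x(S, N) = 5*S + 35 = 35 + 5*S)
(x(H, 32) + k)*409 = ((35 + 5*(-22)) + 445/7)*409 = ((35 - 110) + 445/7)*409 = (-75 + 445/7)*409 = -80/7*409 = -32720/7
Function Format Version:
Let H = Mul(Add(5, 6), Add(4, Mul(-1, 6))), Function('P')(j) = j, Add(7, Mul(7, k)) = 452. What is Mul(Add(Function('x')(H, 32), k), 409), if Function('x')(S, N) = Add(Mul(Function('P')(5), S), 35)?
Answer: Rational(-32720, 7) ≈ -4674.3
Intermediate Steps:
k = Rational(445, 7) (k = Add(-1, Mul(Rational(1, 7), 452)) = Add(-1, Rational(452, 7)) = Rational(445, 7) ≈ 63.571)
H = -22 (H = Mul(11, Add(4, -6)) = Mul(11, -2) = -22)
Function('x')(S, N) = Add(35, Mul(5, S)) (Function('x')(S, N) = Add(Mul(5, S), 35) = Add(35, Mul(5, S)))
Mul(Add(Function('x')(H, 32), k), 409) = Mul(Add(Add(35, Mul(5, -22)), Rational(445, 7)), 409) = Mul(Add(Add(35, -110), Rational(445, 7)), 409) = Mul(Add(-75, Rational(445, 7)), 409) = Mul(Rational(-80, 7), 409) = Rational(-32720, 7)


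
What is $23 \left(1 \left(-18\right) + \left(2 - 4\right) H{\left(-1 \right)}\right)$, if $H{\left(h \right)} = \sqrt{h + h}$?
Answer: $-414 - 46 i \sqrt{2} \approx -414.0 - 65.054 i$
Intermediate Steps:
$H{\left(h \right)} = \sqrt{2} \sqrt{h}$ ($H{\left(h \right)} = \sqrt{2 h} = \sqrt{2} \sqrt{h}$)
$23 \left(1 \left(-18\right) + \left(2 - 4\right) H{\left(-1 \right)}\right) = 23 \left(1 \left(-18\right) + \left(2 - 4\right) \sqrt{2} \sqrt{-1}\right) = 23 \left(-18 - 2 \sqrt{2} i\right) = 23 \left(-18 - 2 i \sqrt{2}\right) = -414 - 46 i \sqrt{2}$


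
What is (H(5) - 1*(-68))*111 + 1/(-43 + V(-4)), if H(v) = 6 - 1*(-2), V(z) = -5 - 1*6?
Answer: 455543/54 ≈ 8436.0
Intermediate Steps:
V(z) = -11 (V(z) = -5 - 6 = -11)
H(v) = 8 (H(v) = 6 + 2 = 8)
(H(5) - 1*(-68))*111 + 1/(-43 + V(-4)) = (8 - 1*(-68))*111 + 1/(-43 - 11) = (8 + 68)*111 + 1/(-54) = 76*111 - 1/54 = 8436 - 1/54 = 455543/54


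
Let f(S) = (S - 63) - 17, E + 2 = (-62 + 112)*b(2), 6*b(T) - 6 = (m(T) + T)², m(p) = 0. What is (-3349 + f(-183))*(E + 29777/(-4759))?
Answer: -1290525460/4759 ≈ -2.7118e+5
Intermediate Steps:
b(T) = 1 + T²/6 (b(T) = 1 + (0 + T)²/6 = 1 + T²/6)
E = 244/3 (E = -2 + (-62 + 112)*(1 + (⅙)*2²) = -2 + 50*(1 + (⅙)*4) = -2 + 50*(1 + ⅔) = -2 + 50*(5/3) = -2 + 250/3 = 244/3 ≈ 81.333)
f(S) = -80 + S (f(S) = (-63 + S) - 17 = -80 + S)
(-3349 + f(-183))*(E + 29777/(-4759)) = (-3349 + (-80 - 183))*(244/3 + 29777/(-4759)) = (-3349 - 263)*(244/3 + 29777*(-1/4759)) = -3612*(244/3 - 29777/4759) = -3612*1071865/14277 = -1290525460/4759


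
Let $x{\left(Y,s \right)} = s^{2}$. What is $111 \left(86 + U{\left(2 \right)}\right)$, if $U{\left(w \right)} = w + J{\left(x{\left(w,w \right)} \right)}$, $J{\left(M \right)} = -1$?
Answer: $9657$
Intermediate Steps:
$U{\left(w \right)} = -1 + w$ ($U{\left(w \right)} = w - 1 = -1 + w$)
$111 \left(86 + U{\left(2 \right)}\right) = 111 \left(86 + \left(-1 + 2\right)\right) = 111 \left(86 + 1\right) = 111 \cdot 87 = 9657$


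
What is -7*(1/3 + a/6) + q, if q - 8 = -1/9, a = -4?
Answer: 92/9 ≈ 10.222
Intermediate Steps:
q = 71/9 (q = 8 - 1/9 = 8 - 1*⅑ = 8 - ⅑ = 71/9 ≈ 7.8889)
-7*(1/3 + a/6) + q = -7*(1/3 - 4/6) + 71/9 = -7*(1*(⅓) - 4*⅙) + 71/9 = -7*(⅓ - ⅔) + 71/9 = -7*(-⅓) + 71/9 = 7/3 + 71/9 = 92/9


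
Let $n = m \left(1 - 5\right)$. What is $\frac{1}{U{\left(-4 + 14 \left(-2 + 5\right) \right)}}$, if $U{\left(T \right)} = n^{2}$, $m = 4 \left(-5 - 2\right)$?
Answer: $\frac{1}{12544} \approx 7.9719 \cdot 10^{-5}$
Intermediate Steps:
$m = -28$ ($m = 4 \left(-7\right) = -28$)
$n = 112$ ($n = - 28 \left(1 - 5\right) = \left(-28\right) \left(-4\right) = 112$)
$U{\left(T \right)} = 12544$ ($U{\left(T \right)} = 112^{2} = 12544$)
$\frac{1}{U{\left(-4 + 14 \left(-2 + 5\right) \right)}} = \frac{1}{12544}$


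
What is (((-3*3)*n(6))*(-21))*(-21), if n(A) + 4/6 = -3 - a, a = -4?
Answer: -1323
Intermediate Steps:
n(A) = ⅓ (n(A) = -⅔ + (-3 - 1*(-4)) = -⅔ + (-3 + 4) = -⅔ + 1 = ⅓)
(((-3*3)*n(6))*(-21))*(-21) = ((-3*3*(⅓))*(-21))*(-21) = (-9*⅓*(-21))*(-21) = -3*(-21)*(-21) = 63*(-21) = -1323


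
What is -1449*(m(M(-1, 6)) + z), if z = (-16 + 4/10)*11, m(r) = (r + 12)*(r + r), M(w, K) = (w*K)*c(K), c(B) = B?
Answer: -11276118/5 ≈ -2.2552e+6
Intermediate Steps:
M(w, K) = w*K² (M(w, K) = (w*K)*K = (K*w)*K = w*K²)
m(r) = 2*r*(12 + r) (m(r) = (12 + r)*(2*r) = 2*r*(12 + r))
z = -858/5 (z = (-16 + 4*(⅒))*11 = (-16 + ⅖)*11 = -78/5*11 = -858/5 ≈ -171.60)
-1449*(m(M(-1, 6)) + z) = -1449*(2*(-1*6²)*(12 - 1*6²) - 858/5) = -1449*(2*(-1*36)*(12 - 1*36) - 858/5) = -1449*(2*(-36)*(12 - 36) - 858/5) = -1449*(2*(-36)*(-24) - 858/5) = -1449*(1728 - 858/5) = -1449*7782/5 = -11276118/5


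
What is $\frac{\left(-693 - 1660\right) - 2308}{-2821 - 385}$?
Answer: $\frac{4661}{3206} \approx 1.4538$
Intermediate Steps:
$\frac{\left(-693 - 1660\right) - 2308}{-2821 - 385} = \frac{-2353 - 2308}{-3206} = \left(-4661\right) \left(- \frac{1}{3206}\right) = \frac{4661}{3206}$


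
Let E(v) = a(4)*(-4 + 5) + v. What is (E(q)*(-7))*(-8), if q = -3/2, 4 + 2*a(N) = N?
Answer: -84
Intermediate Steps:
a(N) = -2 + N/2
q = -3/2 (q = -3*½ = -3/2 ≈ -1.5000)
E(v) = v (E(v) = (-2 + (½)*4)*(-4 + 5) + v = (-2 + 2)*1 + v = 0*1 + v = 0 + v = v)
(E(q)*(-7))*(-8) = -3/2*(-7)*(-8) = (21/2)*(-8) = -84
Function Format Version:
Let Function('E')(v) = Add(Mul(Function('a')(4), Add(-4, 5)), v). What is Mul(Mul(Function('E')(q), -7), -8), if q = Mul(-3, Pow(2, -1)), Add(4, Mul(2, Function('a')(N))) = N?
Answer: -84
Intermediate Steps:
Function('a')(N) = Add(-2, Mul(Rational(1, 2), N))
q = Rational(-3, 2) (q = Mul(-3, Rational(1, 2)) = Rational(-3, 2) ≈ -1.5000)
Function('E')(v) = v (Function('E')(v) = Add(Mul(Add(-2, Mul(Rational(1, 2), 4)), Add(-4, 5)), v) = Add(Mul(Add(-2, 2), 1), v) = Add(Mul(0, 1), v) = Add(0, v) = v)
Mul(Mul(Function('E')(q), -7), -8) = Mul(Mul(Rational(-3, 2), -7), -8) = Mul(Rational(21, 2), -8) = -84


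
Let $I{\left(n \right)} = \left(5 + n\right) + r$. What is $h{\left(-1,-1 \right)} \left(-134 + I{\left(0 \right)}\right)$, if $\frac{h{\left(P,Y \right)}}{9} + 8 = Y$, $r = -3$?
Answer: $10692$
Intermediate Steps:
$h{\left(P,Y \right)} = -72 + 9 Y$
$I{\left(n \right)} = 2 + n$ ($I{\left(n \right)} = \left(5 + n\right) - 3 = 2 + n$)
$h{\left(-1,-1 \right)} \left(-134 + I{\left(0 \right)}\right) = \left(-72 + 9 \left(-1\right)\right) \left(-134 + \left(2 + 0\right)\right) = \left(-72 - 9\right) \left(-134 + 2\right) = \left(-81\right) \left(-132\right) = 10692$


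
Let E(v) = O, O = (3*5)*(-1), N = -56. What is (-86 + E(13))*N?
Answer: 5656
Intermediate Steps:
O = -15 (O = 15*(-1) = -15)
E(v) = -15
(-86 + E(13))*N = (-86 - 15)*(-56) = -101*(-56) = 5656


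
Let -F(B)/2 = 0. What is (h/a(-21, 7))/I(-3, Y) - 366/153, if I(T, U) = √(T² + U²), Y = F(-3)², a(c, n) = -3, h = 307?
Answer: -5585/153 ≈ -36.503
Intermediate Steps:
F(B) = 0 (F(B) = -2*0 = 0)
Y = 0 (Y = 0² = 0)
(h/a(-21, 7))/I(-3, Y) - 366/153 = (307/(-3))/(√((-3)² + 0²)) - 366/153 = (307*(-⅓))/(√(9 + 0)) - 366*1/153 = -307/(3*(√9)) - 122/51 = -307/3/3 - 122/51 = -307/3*⅓ - 122/51 = -307/9 - 122/51 = -5585/153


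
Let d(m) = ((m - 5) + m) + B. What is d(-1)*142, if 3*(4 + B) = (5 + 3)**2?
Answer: 4402/3 ≈ 1467.3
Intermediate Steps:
B = 52/3 (B = -4 + (5 + 3)**2/3 = -4 + (1/3)*8**2 = -4 + (1/3)*64 = -4 + 64/3 = 52/3 ≈ 17.333)
d(m) = 37/3 + 2*m (d(m) = ((m - 5) + m) + 52/3 = ((-5 + m) + m) + 52/3 = (-5 + 2*m) + 52/3 = 37/3 + 2*m)
d(-1)*142 = (37/3 + 2*(-1))*142 = (37/3 - 2)*142 = (31/3)*142 = 4402/3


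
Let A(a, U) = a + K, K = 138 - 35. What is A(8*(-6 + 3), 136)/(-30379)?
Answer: -79/30379 ≈ -0.0026005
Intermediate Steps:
K = 103
A(a, U) = 103 + a (A(a, U) = a + 103 = 103 + a)
A(8*(-6 + 3), 136)/(-30379) = (103 + 8*(-6 + 3))/(-30379) = (103 + 8*(-3))*(-1/30379) = (103 - 24)*(-1/30379) = 79*(-1/30379) = -79/30379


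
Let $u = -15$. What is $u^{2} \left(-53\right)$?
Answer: $-11925$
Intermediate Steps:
$u^{2} \left(-53\right) = \left(-15\right)^{2} \left(-53\right) = 225 \left(-53\right) = -11925$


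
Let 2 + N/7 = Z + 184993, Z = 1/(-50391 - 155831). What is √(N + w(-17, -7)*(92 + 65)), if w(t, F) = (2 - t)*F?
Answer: 5*√2167297338524654/206222 ≈ 1128.7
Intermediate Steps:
Z = -1/206222 (Z = 1/(-206222) = -1/206222 ≈ -4.8491e-6)
w(t, F) = F*(2 - t)
N = 267044498007/206222 (N = -14 + 7*(-1/206222 + 184993) = -14 + 7*(38149626445/206222) = -14 + 267047385115/206222 = 267044498007/206222 ≈ 1.2949e+6)
√(N + w(-17, -7)*(92 + 65)) = √(267044498007/206222 + (-7*(2 - 1*(-17)))*(92 + 65)) = √(267044498007/206222 - 7*(2 + 17)*157) = √(267044498007/206222 - 7*19*157) = √(267044498007/206222 - 133*157) = √(267044498007/206222 - 20881) = √(262738376425/206222) = 5*√2167297338524654/206222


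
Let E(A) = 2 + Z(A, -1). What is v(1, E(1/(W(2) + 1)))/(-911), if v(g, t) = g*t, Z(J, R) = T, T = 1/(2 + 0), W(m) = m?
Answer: -5/1822 ≈ -0.0027442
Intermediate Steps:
T = 1/2 ≈ 0.50000
Z(J, R) = 1/2
E(A) = 5/2 (E(A) = 2 + 1/2 = 5/2)
v(1, E(1/(W(2) + 1)))/(-911) = (1*(5/2))/(-911) = (5/2)*(-1/911) = -5/1822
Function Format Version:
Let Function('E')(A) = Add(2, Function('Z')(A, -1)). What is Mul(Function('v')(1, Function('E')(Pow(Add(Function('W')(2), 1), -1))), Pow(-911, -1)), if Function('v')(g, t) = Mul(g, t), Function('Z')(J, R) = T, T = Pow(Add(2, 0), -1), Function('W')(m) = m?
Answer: Rational(-5, 1822) ≈ -0.0027442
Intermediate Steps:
T = Rational(1, 2) (T = Pow(2, -1) = Rational(1, 2) ≈ 0.50000)
Function('Z')(J, R) = Rational(1, 2)
Function('E')(A) = Rational(5, 2) (Function('E')(A) = Add(2, Rational(1, 2)) = Rational(5, 2))
Mul(Function('v')(1, Function('E')(Pow(Add(Function('W')(2), 1), -1))), Pow(-911, -1)) = Mul(Mul(1, Rational(5, 2)), Pow(-911, -1)) = Mul(Rational(5, 2), Rational(-1, 911)) = Rational(-5, 1822)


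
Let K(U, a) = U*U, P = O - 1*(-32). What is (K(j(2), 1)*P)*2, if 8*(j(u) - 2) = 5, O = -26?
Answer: 1323/16 ≈ 82.688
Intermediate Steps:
j(u) = 21/8 (j(u) = 2 + (1/8)*5 = 2 + 5/8 = 21/8)
P = 6 (P = -26 - 1*(-32) = -26 + 32 = 6)
K(U, a) = U**2
(K(j(2), 1)*P)*2 = ((21/8)**2*6)*2 = ((441/64)*6)*2 = (1323/32)*2 = 1323/16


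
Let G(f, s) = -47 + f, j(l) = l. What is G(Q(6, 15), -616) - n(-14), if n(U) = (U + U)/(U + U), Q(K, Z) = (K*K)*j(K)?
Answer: 168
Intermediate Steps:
Q(K, Z) = K³ (Q(K, Z) = (K*K)*K = K²*K = K³)
n(U) = 1 (n(U) = (2*U)/((2*U)) = (2*U)*(1/(2*U)) = 1)
G(Q(6, 15), -616) - n(-14) = (-47 + 6³) - 1*1 = (-47 + 216) - 1 = 169 - 1 = 168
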